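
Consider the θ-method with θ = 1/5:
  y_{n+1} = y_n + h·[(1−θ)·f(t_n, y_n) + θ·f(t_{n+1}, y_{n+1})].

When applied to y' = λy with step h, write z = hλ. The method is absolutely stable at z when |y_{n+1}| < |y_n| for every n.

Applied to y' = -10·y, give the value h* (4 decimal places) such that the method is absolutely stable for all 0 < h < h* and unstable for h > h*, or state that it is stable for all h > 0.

(-3.3333,0); λ=-10 ⇒ h* = (10/3)/10 = 0.3333.

With y'=λy (z=hλ):
  y_{n+1} = y_n + z·[4/5·y_n + 1/5·y_{n+1}] ⇒ (1 − 1/5z)y_{n+1} = (1 + 4/5z)y_n
  so R(z) = (1 + 4/5z)/(1 − 1/5z).

Need |R(x)|<1, x<0.
x=-0.93: |R|=0.2159
R=−1: 1+4/5x = −1+1/5x ⇒ -3/5x=2 ⇒ x=2/(-3/5)=-3.3333
Confirm numerically:
  x=-2.077: |R|=0.46743 <1
  x=-2.025: |R|=0.44128 <1
  x=-1.684: |R|=0.25972 <1
  x=-3.844: |R|=1.17322 >1
  x=-3.554: |R|=1.07739 >1
So |R|<1 on (-3.3333, 0).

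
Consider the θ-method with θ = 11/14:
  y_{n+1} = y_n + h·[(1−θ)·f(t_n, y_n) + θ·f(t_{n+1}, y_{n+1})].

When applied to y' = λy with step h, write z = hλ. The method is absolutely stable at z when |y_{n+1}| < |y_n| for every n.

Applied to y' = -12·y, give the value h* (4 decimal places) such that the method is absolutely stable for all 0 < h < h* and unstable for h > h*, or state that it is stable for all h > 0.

Set f=λy, z=hλ:
  y_{n+1} = y_n + z·[3/14·y_n + 11/14·y_{n+1}] ⇒ (1 − 11/14z)y_{n+1} = (1 + 3/14z)y_n
  so R(z) = (1 + 3/14z)/(1 − 11/14z).

Need |R(x)|<1, x<0.
x=-1.3: |R|=0.3569
x=-2: |R|=0.2222
x=-10: |R|=0.1290
x=-100: |R|=0.2567
θ=11/14≥1/2 ⇒ |1+3/14x|<|1−11/14x| ∀x<0 ⇒ stable on all of ℝ⁻.

unbounded; (−∞, 0). Any h>0 works for λ=-12.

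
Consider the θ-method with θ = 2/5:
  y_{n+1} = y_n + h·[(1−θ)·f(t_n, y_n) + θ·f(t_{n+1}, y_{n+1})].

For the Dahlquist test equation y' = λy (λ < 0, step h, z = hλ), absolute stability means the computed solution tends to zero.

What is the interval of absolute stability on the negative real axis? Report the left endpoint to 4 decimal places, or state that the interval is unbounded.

With y'=λy (z=hλ):
  y_{n+1} = y_n + z·[3/5·y_n + 2/5·y_{n+1}] ⇒ (1 − 2/5z)y_{n+1} = (1 + 3/5z)y_n
  so R(z) = (1 + 3/5z)/(1 − 2/5z).

Find x<0 with |R(x)|<1.
x=-0.95: |R|=0.3116
R=−1: 1+3/5x = −1+2/5x ⇒ -1/5x=2 ⇒ x=2/(-1/5)=-10.0000
Confirm numerically:
  x=-9.210: |R|=0.96627 <1
  x=-8.511: |R|=0.93239 <1
  x=-6.477: |R|=0.80378 <1
  x=-4.309: |R|=0.58210 <1
  x=-10.504: |R|=1.01938 >1
  x=-10.247: |R|=1.00969 >1
  x=-10.131: |R|=1.00519 >1
So |R|<1 on (-10.0000, 0).

(-10.0000, 0).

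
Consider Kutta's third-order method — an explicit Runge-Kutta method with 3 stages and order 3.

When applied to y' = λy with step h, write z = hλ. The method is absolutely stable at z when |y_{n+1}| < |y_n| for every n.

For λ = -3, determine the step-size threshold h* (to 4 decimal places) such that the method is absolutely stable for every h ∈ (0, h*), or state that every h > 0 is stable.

(-2.5127,0); λ=-3 ⇒ h* = 0.8376.

Test eqn y'=λy, z=hλ:
  order 3, 3-stage ⇒ R(z)=1+z+z^2/2+z^3/6
  (e.g. R(-0.93)=0.36839, |R|=0.36839)

Need |R(x)|<1, x<0.
x=-0.93: |R|=0.3684
|R(-2.5)|=0.9792 |R(-1.72)|=0.0889 |R(-1.51)|=0.0562
Bisect:
  x_lo=-2.8768 |R|=1.7068  x_hi=-0.3090 |R|=0.7339
  mid=-1.59287 |R|=0.00217 →hi
  mid=-2.23482 |R|=0.59789 →hi
  mid=-2.55580 |R|=1.07221 →lo
  mid=-2.39531 |R|=0.81708 →hi
  mid=-2.47556 |R|=0.93989 →hi
  mid=-2.51568 |R|=1.00483 →lo
  mid=-2.49562 |R|=0.97206 →hi
  ...
  [-2.51286,-2.51270] ⇒ x*=-2.5127
Stable set (-2.5127, 0).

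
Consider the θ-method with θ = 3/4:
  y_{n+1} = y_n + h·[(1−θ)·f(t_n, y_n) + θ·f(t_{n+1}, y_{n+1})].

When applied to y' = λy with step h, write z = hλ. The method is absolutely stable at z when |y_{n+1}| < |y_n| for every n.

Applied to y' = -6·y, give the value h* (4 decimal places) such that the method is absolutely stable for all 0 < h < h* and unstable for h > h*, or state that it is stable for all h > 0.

With y'=λy (z=hλ):
  y_{n+1} = y_n + z·[1/4·y_n + 3/4·y_{n+1}] ⇒ (1 − 3/4z)y_{n+1} = (1 + 1/4z)y_n
  Hence R(z) = (1 + 1/4z)/(1 − 3/4z).

Need |R(x)|<1, x<0.
x=-1.31: |R|=0.3392
x=-2: |R|=0.2000
x=-10: |R|=0.1765
x=-100: |R|=0.3158
θ=3/4≥1/2 ⇒ |1+1/4x|<|1−3/4x| ∀x<0 ⇒ interval (−∞,0).

(−∞, 0) — no finite endpoint. Any h>0 works for λ=-6.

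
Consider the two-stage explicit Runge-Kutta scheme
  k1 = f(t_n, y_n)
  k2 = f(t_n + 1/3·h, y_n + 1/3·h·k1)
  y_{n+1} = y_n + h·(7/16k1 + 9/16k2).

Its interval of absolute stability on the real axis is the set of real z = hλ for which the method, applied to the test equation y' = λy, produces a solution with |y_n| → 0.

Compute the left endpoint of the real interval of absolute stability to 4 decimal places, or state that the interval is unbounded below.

Test eqn y'=λy, z=hλ:
  k1=λy_n ⇒ h·k1=z·y_n;  k2=λ(1+1/3z)y_n ⇒ h·k2=z(1+1/3z)y_n
  y_{n+1}/y_n = 1 + 7/16z + 9/16z(1+1/3z) = 1 + z + 3/16z²
  ⇒ R(z) = 1 + z + 3/16z².

Find x<0 with |R(x)|<1.
x=-0.9: |R|=0.2519
R=1: x+3/16x²=0 ⇒ x=−16/3=-5.3333; min R=1−1/(4·3/16)=-0.3333>−1
Confirm numerically:
  x=-4.949: |R|=0.64336 <1
  x=-3.664: |R|=0.14683 <1
  x=-2.314: |R|=0.31001 <1
  x=-5.896: |R|=1.62203 >1
  x=-5.395: |R|=1.06238 >1
So |R|<1 on (-5.3333, 0).

left endpoint -5.3333.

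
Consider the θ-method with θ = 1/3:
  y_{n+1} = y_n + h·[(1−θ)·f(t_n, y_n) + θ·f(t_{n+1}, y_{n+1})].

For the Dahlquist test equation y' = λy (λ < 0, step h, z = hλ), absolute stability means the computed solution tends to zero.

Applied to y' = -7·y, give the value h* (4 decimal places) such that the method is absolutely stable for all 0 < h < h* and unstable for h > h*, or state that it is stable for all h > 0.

Set f=λy, z=hλ:
  y_{n+1} = y_n + z·[2/3·y_n + 1/3·y_{n+1}] ⇒ (1 − 1/3z)y_{n+1} = (1 + 2/3z)y_n
  R(z) = (1 + 2/3z)/(1 − 1/3z).

Need |R(x)|<1, x<0.
x=-1.5: |R|=0.0000
R=−1: 1+2/3x = −1+1/3x ⇒ -1/3x=2 ⇒ x=2/(-1/3)=-6.0000
Confirm numerically:
  x=-4.899: |R|=0.86062 <1
  x=-3.145: |R|=0.53539 <1
  x=-2.532: |R|=0.37310 <1
  x=-6.505: |R|=1.05313 >1
  x=-6.392: |R|=1.04174 >1
  x=-6.288: |R|=1.03101 >1
So |R|<1 on (-6.0000, 0).

(-6.0000,0); λ=-7 ⇒ h* = (6)/7 = 0.8571.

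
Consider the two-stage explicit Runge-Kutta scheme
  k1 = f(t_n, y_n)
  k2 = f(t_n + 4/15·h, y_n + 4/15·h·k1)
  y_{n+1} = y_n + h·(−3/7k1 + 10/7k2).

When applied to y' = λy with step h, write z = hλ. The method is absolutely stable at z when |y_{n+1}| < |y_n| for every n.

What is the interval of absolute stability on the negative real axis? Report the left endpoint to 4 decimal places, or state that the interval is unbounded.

Set f=λy, z=hλ:
  k1=λy_n ⇒ h·k1=z·y_n;  k2=λ(1+4/15z)y_n ⇒ h·k2=z(1+4/15z)y_n
  y_{n+1}/y_n = 1 − 3/7z + 10/7z(1+4/15z) = 1 + z + 8/21z²
  Hence R(z) = 1 + z + 8/21z².

Solve |R(x)|<1 on ℝ⁻.
x=-1.56: |R|=0.3671
R=1: x+8/21x²=0 ⇒ x=−21/8=-2.6250; min R=1−1/(4·8/21)=0.3438>−1
Confirm numerically:
  x=-2.470: |R|=0.85415 <1
  x=-2.223: |R|=0.65956 <1
  x=-1.528: |R|=0.36144 <1
  x=-3.191: |R|=1.68804 >1
  x=-2.763: |R|=1.14525 >1
Interval (-2.6250, 0).

z∈(-2.6250,0).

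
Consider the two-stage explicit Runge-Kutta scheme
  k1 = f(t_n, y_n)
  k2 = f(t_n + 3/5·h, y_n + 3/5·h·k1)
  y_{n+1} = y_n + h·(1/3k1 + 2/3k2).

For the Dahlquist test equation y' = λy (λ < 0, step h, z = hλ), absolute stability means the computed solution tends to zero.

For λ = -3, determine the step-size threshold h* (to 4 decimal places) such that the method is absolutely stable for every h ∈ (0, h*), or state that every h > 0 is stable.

(-2.5000,0); λ=-3 ⇒ h* = (5/2)/3 = 0.8333.

Set f=λy, z=hλ:
  k1=λy_n ⇒ h·k1=z·y_n;  k2=λ(1+3/5z)y_n ⇒ h·k2=z(1+3/5z)y_n
  y_{n+1}/y_n = 1 + 1/3z + 2/3z(1+3/5z) = 1 + z + 2/5z²
  Hence R(z) = 1 + z + 2/5z².

Need |R(x)|<1, x<0.
x=-0.53: |R|=0.5824
R=1: x+2/5x²=0 ⇒ x=−5/2=-2.5000; min R=1−1/(4·2/5)=0.3750>−1
Confirm numerically:
  x=-1.954: |R|=0.57325 <1
  x=-1.813: |R|=0.50179 <1
  x=-1.023: |R|=0.39561 <1
  x=-2.689: |R|=1.20329 >1
  x=-2.616: |R|=1.12138 >1
  x=-2.525: |R|=1.02525 >1
Stable set (-2.5000, 0).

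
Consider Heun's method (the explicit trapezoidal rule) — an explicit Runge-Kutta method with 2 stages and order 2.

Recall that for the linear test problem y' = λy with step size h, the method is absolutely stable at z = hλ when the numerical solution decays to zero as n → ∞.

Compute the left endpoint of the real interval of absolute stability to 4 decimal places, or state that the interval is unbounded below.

z* = -2.0000.

On y'=λy, z=hλ:
  order 2, 2-stage ⇒ R(z)=1+z+z^2/2
  (e.g. R(-0.55)=0.60125, |R|=0.60125)

Need |R(x)|<1, x<0.
x=-0.55: |R|=0.6013
|R(-2.02)|=1.0202 |R(-1.47)|=0.6104 |R(-1.2)|=0.5200
Bisect:
  x_lo=-2.6095 |R|=1.7952  x_hi=-0.1582 |R|=0.8543
  mid=-1.38382 |R|=0.57366 →hi
  mid=-1.99665 |R|=0.99665 →hi
  mid=-2.30306 |R|=1.34898 →lo
  mid=-2.14985 |R|=1.16108 →lo
  mid=-2.07325 |R|=1.07593 →lo
  mid=-2.03495 |R|=1.03556 →lo
  mid=-2.01580 |R|=1.01592 →lo
  mid=-2.00622 |R|=1.00624 →lo
  mid=-2.00144 |R|=1.00144 →lo
  ...
  [-2.00009,-1.99994] ⇒ x*=-2.0000
Interval (-2.0000, 0).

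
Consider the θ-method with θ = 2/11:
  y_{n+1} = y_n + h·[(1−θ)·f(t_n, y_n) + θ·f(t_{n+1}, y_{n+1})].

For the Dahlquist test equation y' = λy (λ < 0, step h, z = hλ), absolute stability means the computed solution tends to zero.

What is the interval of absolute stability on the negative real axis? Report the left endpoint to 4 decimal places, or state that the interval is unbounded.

(-3.1429, 0).

With y'=λy (z=hλ):
  y_{n+1} = y_n + z·[9/11·y_n + 2/11·y_{n+1}] ⇒ (1 − 2/11z)y_{n+1} = (1 + 9/11z)y_n
  Hence R(z) = (1 + 9/11z)/(1 − 2/11z).

Boundary: |R(x)|=1, x<0.
x=-0.72: |R|=0.3633
R=−1: 1+9/11x = −1+2/11x ⇒ -7/11x=2 ⇒ x=2/(-7/11)=-3.1429
Confirm numerically:
  x=-2.987: |R|=0.93573 <1
  x=-1.780: |R|=0.34478 <1
  x=-1.401: |R|=0.11658 <1
  x=-3.732: |R|=1.22335 >1
  x=-3.590: |R|=1.17217 >1
  x=-3.196: |R|=1.02139 >1
Stable set (-3.1429, 0).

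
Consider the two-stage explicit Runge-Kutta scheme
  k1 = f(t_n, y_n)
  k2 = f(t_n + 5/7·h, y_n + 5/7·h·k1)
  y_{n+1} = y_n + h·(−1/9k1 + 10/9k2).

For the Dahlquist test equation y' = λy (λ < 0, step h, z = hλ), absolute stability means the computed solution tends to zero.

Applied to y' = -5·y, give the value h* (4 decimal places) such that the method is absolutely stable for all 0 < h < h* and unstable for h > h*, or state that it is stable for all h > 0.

On y'=λy, z=hλ:
  k1=λy_n ⇒ h·k1=z·y_n;  k2=λ(1+5/7z)y_n ⇒ h·k2=z(1+5/7z)y_n
  y_{n+1}/y_n = 1 − 1/9z + 10/9z(1+5/7z) = 1 + z + 50/63z²
  so R(z) = 1 + z + 50/63z².

Need |R(x)|<1, x<0.
x=-0.72: |R|=0.6914
R=1: x+50/63x²=0 ⇒ x=−63/50=-1.2600; min R=1−1/(4·50/63)=0.6850>−1
Confirm numerically:
  x=-1.191: |R|=0.93478 <1
  x=-0.730: |R|=0.69294 <1
  x=-0.620: |R|=0.68508 <1
  x=-0.570: |R|=0.68786 <1
  x=-1.828: |R|=1.82405 >1
  x=-1.472: |R|=1.24767 >1
  x=-1.389: |R|=1.14221 >1
So |R|<1 on (-1.2600, 0).

(-1.2600,0); λ=-5 ⇒ h* = (63/50)/5 = 0.2520.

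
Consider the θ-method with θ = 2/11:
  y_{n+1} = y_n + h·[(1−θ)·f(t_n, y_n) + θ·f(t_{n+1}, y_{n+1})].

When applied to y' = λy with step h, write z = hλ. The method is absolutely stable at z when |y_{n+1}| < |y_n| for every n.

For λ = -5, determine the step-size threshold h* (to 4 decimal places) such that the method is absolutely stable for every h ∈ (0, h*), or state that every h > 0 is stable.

With y'=λy (z=hλ):
  y_{n+1} = y_n + z·[9/11·y_n + 2/11·y_{n+1}] ⇒ (1 − 2/11z)y_{n+1} = (1 + 9/11z)y_n
  so R(z) = (1 + 9/11z)/(1 − 2/11z).

Need |R(x)|<1, x<0.
x=-0.66: |R|=0.4107
R=−1: 1+9/11x = −1+2/11x ⇒ -7/11x=2 ⇒ x=2/(-7/11)=-3.1429
Confirm numerically:
  x=-2.608: |R|=0.76912 <1
  x=-2.583: |R|=0.75758 <1
  x=-2.129: |R|=0.53487 <1
  x=-1.786: |R|=0.34820 <1
  x=-3.742: |R|=1.22690 >1
  x=-3.314: |R|=1.06796 >1
  x=-3.201: |R|=1.02339 >1
Interval (-3.1429, 0).

(-3.1429,0); λ=-5 ⇒ h* = (22/7)/5 = 0.6286.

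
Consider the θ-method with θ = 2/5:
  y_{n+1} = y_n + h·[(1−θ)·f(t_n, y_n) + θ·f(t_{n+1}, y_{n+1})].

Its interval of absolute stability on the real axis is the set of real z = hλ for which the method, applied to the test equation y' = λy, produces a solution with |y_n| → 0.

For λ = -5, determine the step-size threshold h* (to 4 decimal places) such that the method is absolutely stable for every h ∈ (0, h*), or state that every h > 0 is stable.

Set f=λy, z=hλ:
  y_{n+1} = y_n + z·[3/5·y_n + 2/5·y_{n+1}] ⇒ (1 − 2/5z)y_{n+1} = (1 + 3/5z)y_n
  R(z) = (1 + 3/5z)/(1 − 2/5z).

Need |R(x)|<1, x<0.
x=-1.22: |R|=0.1801
R=−1: 1+3/5x = −1+2/5x ⇒ -1/5x=2 ⇒ x=2/(-1/5)=-10.0000
Confirm numerically:
  x=-9.964: |R|=0.99856 <1
  x=-8.056: |R|=0.90792 <1
  x=-5.074: |R|=0.67481 <1
  x=-10.491: |R|=1.01890 >1
  x=-10.062: |R|=1.00247 >1
  x=-10.037: |R|=1.00148 >1
So |R|<1 on (-10.0000, 0).

(-10.0000,0); λ=-5 ⇒ h* = (10)/5 = 2.0000.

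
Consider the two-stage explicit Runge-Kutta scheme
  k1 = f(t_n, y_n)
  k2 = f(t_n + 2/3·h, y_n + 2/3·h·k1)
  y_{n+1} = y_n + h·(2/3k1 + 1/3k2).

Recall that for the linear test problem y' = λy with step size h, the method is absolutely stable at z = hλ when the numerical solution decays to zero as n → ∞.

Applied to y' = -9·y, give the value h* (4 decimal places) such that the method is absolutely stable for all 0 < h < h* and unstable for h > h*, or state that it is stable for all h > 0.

Test eqn y'=λy, z=hλ:
  k1=λy_n ⇒ h·k1=z·y_n;  k2=λ(1+2/3z)y_n ⇒ h·k2=z(1+2/3z)y_n
  y_{n+1}/y_n = 1 + 2/3z + 1/3z(1+2/3z) = 1 + z + 2/9z²
  ⇒ R(z) = 1 + z + 2/9z².

Solve |R(x)|<1 on ℝ⁻.
x=-0.52: |R|=0.5401
R=1: x+2/9x²=0 ⇒ x=−9/2=-4.5000; min R=1−1/(4·2/9)=-0.1250>−1
Confirm numerically:
  x=-4.194: |R|=0.71481 <1
  x=-3.016: |R|=0.00539 <1
  x=-2.127: |R|=0.12164 <1
  x=-4.832: |R|=1.35649 >1
  x=-4.680: |R|=1.18720 >1
  x=-4.602: |R|=1.10431 >1
Interval (-4.5000, 0).

(-4.5000,0); λ=-9 ⇒ h* = (9/2)/9 = 0.5000.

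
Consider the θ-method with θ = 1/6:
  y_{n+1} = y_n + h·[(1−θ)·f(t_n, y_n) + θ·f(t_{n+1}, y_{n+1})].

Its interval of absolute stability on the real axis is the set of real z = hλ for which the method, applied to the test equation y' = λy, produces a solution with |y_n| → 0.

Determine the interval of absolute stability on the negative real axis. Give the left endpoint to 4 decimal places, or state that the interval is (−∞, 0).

z∈(-3.0000,0).

On y'=λy, z=hλ:
  y_{n+1} = y_n + z·[5/6·y_n + 1/6·y_{n+1}] ⇒ (1 − 1/6z)y_{n+1} = (1 + 5/6z)y_n
  Hence R(z) = (1 + 5/6z)/(1 − 1/6z).

Boundary: |R(x)|=1, x<0.
x=-0.79: |R|=0.3019
R=−1: 1+5/6x = −1+1/6x ⇒ -2/3x=2 ⇒ x=2/(-2/3)=-3.0000
Confirm numerically:
  x=-2.217: |R|=0.61884 <1
  x=-1.967: |R|=0.48136 <1
  x=-1.496: |R|=0.19744 <1
  x=-1.264: |R|=0.04405 <1
  x=-3.579: |R|=1.24178 >1
  x=-3.498: |R|=1.20973 >1
  x=-3.469: |R|=1.19812 >1
Interval (-3.0000, 0).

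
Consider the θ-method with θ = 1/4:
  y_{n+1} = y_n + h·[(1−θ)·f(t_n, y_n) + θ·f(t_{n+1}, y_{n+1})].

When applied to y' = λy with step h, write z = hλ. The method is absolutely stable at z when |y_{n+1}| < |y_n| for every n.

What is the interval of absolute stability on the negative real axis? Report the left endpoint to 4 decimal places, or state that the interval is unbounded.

Set f=λy, z=hλ:
  y_{n+1} = y_n + z·[3/4·y_n + 1/4·y_{n+1}] ⇒ (1 − 1/4z)y_{n+1} = (1 + 3/4z)y_n
  so R(z) = (1 + 3/4z)/(1 − 1/4z).

Find x<0 with |R(x)|<1.
x=-0.37: |R|=0.6613
R=−1: 1+3/4x = −1+1/4x ⇒ -1/2x=2 ⇒ x=2/(-1/2)=-4.0000
Confirm numerically:
  x=-3.649: |R|=0.90822 <1
  x=-2.744: |R|=0.62752 <1
  x=-2.257: |R|=0.44286 <1
  x=-2.040: |R|=0.35099 <1
  x=-4.421: |R|=1.09999 >1
  x=-4.218: |R|=1.05305 >1
  x=-4.131: |R|=1.03222 >1
Stable set (-4.0000, 0).

(-4.0000, 0).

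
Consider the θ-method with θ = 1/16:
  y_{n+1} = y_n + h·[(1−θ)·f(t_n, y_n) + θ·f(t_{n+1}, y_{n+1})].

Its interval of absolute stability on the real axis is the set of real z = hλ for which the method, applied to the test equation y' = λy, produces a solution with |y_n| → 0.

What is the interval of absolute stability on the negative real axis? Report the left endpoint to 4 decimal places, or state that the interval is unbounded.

With y'=λy (z=hλ):
  y_{n+1} = y_n + z·[15/16·y_n + 1/16·y_{n+1}] ⇒ (1 − 1/16z)y_{n+1} = (1 + 15/16z)y_n
  R(z) = (1 + 15/16z)/(1 − 1/16z).

Boundary: |R(x)|=1, x<0.
x=-0.68: |R|=0.3477
R=−1: 1+15/16x = −1+1/16x ⇒ -7/8x=2 ⇒ x=2/(-7/8)=-2.2857
Confirm numerically:
  x=-2.125: |R|=0.87586 <1
  x=-1.692: |R|=0.53018 <1
  x=-1.531: |R|=0.39730 <1
  x=-2.623: |R|=1.25356 >1
  x=-2.522: |R|=1.17860 >1
Interval (-2.2857, 0).

(-2.2857, 0).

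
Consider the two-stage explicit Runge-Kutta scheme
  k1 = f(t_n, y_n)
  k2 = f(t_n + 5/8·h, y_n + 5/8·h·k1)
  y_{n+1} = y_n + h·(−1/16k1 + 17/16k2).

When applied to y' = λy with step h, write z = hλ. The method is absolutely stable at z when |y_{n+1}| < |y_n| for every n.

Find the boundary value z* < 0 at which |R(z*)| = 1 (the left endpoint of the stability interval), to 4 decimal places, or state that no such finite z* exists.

On y'=λy, z=hλ:
  k1=λy_n ⇒ h·k1=z·y_n;  k2=λ(1+5/8z)y_n ⇒ h·k2=z(1+5/8z)y_n
  y_{n+1}/y_n = 1 − 1/16z + 17/16z(1+5/8z) = 1 + z + 85/128z²
  ⇒ R(z) = 1 + z + 85/128z².

Boundary: |R(x)|=1, x<0.
x=-0.78: |R|=0.6240
R=1: x+85/128x²=0 ⇒ x=−128/85=-1.5059; min R=1−1/(4·85/128)=0.6235>−1
Confirm numerically:
  x=-1.151: |R|=0.72875 <1
  x=-0.983: |R|=0.65868 <1
  x=-0.865: |R|=0.63187 <1
  x=-2.073: |R|=1.78070 >1
  x=-2.042: |R|=1.72698 >1
Interval (-1.5059, 0).

left endpoint -1.5059.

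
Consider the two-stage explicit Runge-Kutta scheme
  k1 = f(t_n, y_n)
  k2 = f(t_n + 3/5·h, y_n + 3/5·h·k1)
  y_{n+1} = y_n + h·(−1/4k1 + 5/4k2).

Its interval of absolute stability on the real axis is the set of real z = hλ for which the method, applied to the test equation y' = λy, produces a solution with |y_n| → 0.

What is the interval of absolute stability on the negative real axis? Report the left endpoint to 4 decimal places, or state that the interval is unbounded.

z∈(-1.3333,0).

Set f=λy, z=hλ:
  k1=λy_n ⇒ h·k1=z·y_n;  k2=λ(1+3/5z)y_n ⇒ h·k2=z(1+3/5z)y_n
  y_{n+1}/y_n = 1 − 1/4z + 5/4z(1+3/5z) = 1 + z + 3/4z²
  Hence R(z) = 1 + z + 3/4z².

Find x<0 with |R(x)|<1.
x=-0.67: |R|=0.6667
R=1: x+3/4x²=0 ⇒ x=−4/3=-1.3333; min R=1−1/(4·3/4)=0.6667>−1
Confirm numerically:
  x=-1.064: |R|=0.78507 <1
  x=-0.759: |R|=0.67306 <1
  x=-0.559: |R|=0.67536 <1
  x=-1.705: |R|=1.47527 >1
  x=-1.637: |R|=1.37283 >1
  x=-1.511: |R|=1.20134 >1
Interval (-1.3333, 0).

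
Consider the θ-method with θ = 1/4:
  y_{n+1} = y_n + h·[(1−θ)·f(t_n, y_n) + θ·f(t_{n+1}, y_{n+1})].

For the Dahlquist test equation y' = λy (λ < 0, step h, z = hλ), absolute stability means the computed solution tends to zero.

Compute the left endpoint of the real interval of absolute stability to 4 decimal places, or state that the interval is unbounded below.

On y'=λy, z=hλ:
  y_{n+1} = y_n + z·[3/4·y_n + 1/4·y_{n+1}] ⇒ (1 − 1/4z)y_{n+1} = (1 + 3/4z)y_n
  R(z) = (1 + 3/4z)/(1 − 1/4z).

Need |R(x)|<1, x<0.
x=-1.36: |R|=0.0149
R=−1: 1+3/4x = −1+1/4x ⇒ -1/2x=2 ⇒ x=2/(-1/2)=-4.0000
Confirm numerically:
  x=-3.282: |R|=0.80280 <1
  x=-2.669: |R|=0.60084 <1
  x=-1.666: |R|=0.17614 <1
  x=-1.617: |R|=0.15150 <1
  x=-4.596: |R|=1.13867 >1
  x=-4.355: |R|=1.08498 >1
  x=-4.313: |R|=1.07530 >1
Stable set (-4.0000, 0).

z* = -4.0000.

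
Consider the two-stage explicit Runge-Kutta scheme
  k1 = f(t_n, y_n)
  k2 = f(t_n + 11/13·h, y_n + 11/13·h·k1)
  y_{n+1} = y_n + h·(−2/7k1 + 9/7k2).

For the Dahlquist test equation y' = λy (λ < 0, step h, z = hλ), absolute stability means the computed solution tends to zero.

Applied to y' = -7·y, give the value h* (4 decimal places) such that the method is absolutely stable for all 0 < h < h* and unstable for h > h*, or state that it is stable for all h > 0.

(-0.9192,0); λ=-7 ⇒ h* = (91/99)/7 = 0.1313.

Test eqn y'=λy, z=hλ:
  k1=λy_n ⇒ h·k1=z·y_n;  k2=λ(1+11/13z)y_n ⇒ h·k2=z(1+11/13z)y_n
  y_{n+1}/y_n = 1 − 2/7z + 9/7z(1+11/13z) = 1 + z + 99/91z²
  so R(z) = 1 + z + 99/91z².

Need |R(x)|<1, x<0.
x=-1.35: |R|=1.6327
R=1: x+99/91x²=0 ⇒ x=−91/99=-0.9192; min R=1−1/(4·99/91)=0.7702>−1
Confirm numerically:
  x=-0.745: |R|=0.85882 <1
  x=-0.670: |R|=0.81836 <1
  x=-0.584: |R|=0.78704 <1
  x=-0.499: |R|=0.77189 <1
  x=-1.328: |R|=1.59062 >1
  x=-1.109: |R|=1.22900 >1
  x=-1.089: |R|=1.20118 >1
So |R|<1 on (-0.9192, 0).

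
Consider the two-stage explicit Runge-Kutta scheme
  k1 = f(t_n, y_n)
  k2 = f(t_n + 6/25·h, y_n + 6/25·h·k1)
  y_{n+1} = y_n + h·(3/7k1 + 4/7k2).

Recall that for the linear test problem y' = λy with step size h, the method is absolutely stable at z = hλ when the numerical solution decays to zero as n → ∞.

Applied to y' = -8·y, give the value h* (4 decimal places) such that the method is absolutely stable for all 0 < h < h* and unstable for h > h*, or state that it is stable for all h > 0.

Set f=λy, z=hλ:
  k1=λy_n ⇒ h·k1=z·y_n;  k2=λ(1+6/25z)y_n ⇒ h·k2=z(1+6/25z)y_n
  y_{n+1}/y_n = 1 + 3/7z + 4/7z(1+6/25z) = 1 + z + 24/175z²
  ⇒ R(z) = 1 + z + 24/175z².

Solve |R(x)|<1 on ℝ⁻.
x=-1.52: |R|=0.2031
R=1: x+24/175x²=0 ⇒ x=−175/24=-7.2917; min R=1−1/(4·24/175)=-0.8229>−1
Confirm numerically:
  x=-6.195: |R|=0.06827 <1
  x=-4.797: |R|=0.64118 <1
  x=-3.839: |R|=0.81780 <1
  x=-3.241: |R|=0.80044 <1
  x=-7.779: |R|=1.51990 >1
  x=-7.471: |R|=1.18374 >1
  x=-7.390: |R|=1.09966 >1
Interval (-7.2917, 0).

(-7.2917,0); λ=-8 ⇒ h* = (175/24)/8 = 0.9115.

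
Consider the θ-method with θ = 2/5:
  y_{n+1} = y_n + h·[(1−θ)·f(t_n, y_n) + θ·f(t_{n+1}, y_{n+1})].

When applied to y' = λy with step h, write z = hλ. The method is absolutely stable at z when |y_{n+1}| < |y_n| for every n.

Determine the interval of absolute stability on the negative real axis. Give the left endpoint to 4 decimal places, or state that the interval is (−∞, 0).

(-10.0000, 0).

Set f=λy, z=hλ:
  y_{n+1} = y_n + z·[3/5·y_n + 2/5·y_{n+1}] ⇒ (1 − 2/5z)y_{n+1} = (1 + 3/5z)y_n
  ⇒ R(z) = (1 + 3/5z)/(1 − 2/5z).

Find x<0 with |R(x)|<1.
x=-1.07: |R|=0.2507
R=−1: 1+3/5x = −1+2/5x ⇒ -1/5x=2 ⇒ x=2/(-1/5)=-10.0000
Confirm numerically:
  x=-8.674: |R|=0.94067 <1
  x=-7.451: |R|=0.87192 <1
  x=-7.255: |R|=0.85930 <1
  x=-6.690: |R|=0.81991 <1
  x=-10.538: |R|=1.02063 >1
  x=-10.086: |R|=1.00342 >1
  x=-10.037: |R|=1.00148 >1
Interval (-10.0000, 0).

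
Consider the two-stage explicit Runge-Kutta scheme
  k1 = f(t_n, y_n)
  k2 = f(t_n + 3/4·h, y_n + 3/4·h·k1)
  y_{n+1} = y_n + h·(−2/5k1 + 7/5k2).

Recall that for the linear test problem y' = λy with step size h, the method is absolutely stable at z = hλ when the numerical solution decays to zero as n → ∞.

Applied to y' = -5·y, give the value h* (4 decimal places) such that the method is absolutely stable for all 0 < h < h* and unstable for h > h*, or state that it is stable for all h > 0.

(-0.9524,0); λ=-5 ⇒ h* = (20/21)/5 = 0.1905.

On y'=λy, z=hλ:
  k1=λy_n ⇒ h·k1=z·y_n;  k2=λ(1+3/4z)y_n ⇒ h·k2=z(1+3/4z)y_n
  y_{n+1}/y_n = 1 − 2/5z + 7/5z(1+3/4z) = 1 + z + 21/20z²
  R(z) = 1 + z + 21/20z².

Solve |R(x)|<1 on ℝ⁻.
x=-0.92: |R|=0.9687
R=1: x+21/20x²=0 ⇒ x=−20/21=-0.9524; min R=1−1/(4·21/20)=0.7619>−1
Confirm numerically:
  x=-0.791: |R|=0.86597 <1
  x=-0.749: |R|=0.84005 <1
  x=-0.626: |R|=0.78547 <1
  x=-1.477: |R|=1.81361 >1
  x=-1.429: |R|=1.71514 >1
  x=-1.251: |R|=1.39225 >1
Stable set (-0.9524, 0).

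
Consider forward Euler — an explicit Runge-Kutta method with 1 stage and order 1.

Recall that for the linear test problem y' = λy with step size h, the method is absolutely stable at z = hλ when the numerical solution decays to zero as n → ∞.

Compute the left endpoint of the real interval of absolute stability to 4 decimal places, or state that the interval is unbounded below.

z* = -2.0000.

Set f=λy, z=hλ:
  order 1, 1-stage ⇒ R(z)=1+z
  (e.g. R(-0.78)=0.22000, |R|=0.22000)

Need |R(x)|<1, x<0.
x=-0.78: |R|=0.2200
|R(-1.68)|=0.6800 |R(-1.63)|=0.6300 |R(-0.59)|=0.4100
Bisect:
  x_lo=-2.7764 |R|=1.7764  x_hi=-0.0698 |R|=0.9302
  mid=-1.42312 |R|=0.42312 →hi
  mid=-2.09976 |R|=1.09976 →lo
  mid=-1.76144 |R|=0.76144 →hi
  mid=-1.93060 |R|=0.93060 →hi
  mid=-2.01518 |R|=1.01518 →lo
  mid=-1.97289 |R|=0.97289 →hi
  mid=-1.99404 |R|=0.99404 →hi
  mid=-2.00461 |R|=1.00461 →lo
  ...
  [-2.00015,-1.99999] ⇒ x*=-2.0000
Stable set (-2.0000, 0).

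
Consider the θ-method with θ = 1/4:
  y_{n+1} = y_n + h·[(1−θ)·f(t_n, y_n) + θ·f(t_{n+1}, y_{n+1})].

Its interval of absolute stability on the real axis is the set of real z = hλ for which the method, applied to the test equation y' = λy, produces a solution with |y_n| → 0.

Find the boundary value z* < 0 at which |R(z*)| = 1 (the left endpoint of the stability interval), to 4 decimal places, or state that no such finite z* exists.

left endpoint -4.0000.

Test eqn y'=λy, z=hλ:
  y_{n+1} = y_n + z·[3/4·y_n + 1/4·y_{n+1}] ⇒ (1 − 1/4z)y_{n+1} = (1 + 3/4z)y_n
  ⇒ R(z) = (1 + 3/4z)/(1 − 1/4z).

Boundary: |R(x)|=1, x<0.
x=-0.78: |R|=0.3473
R=−1: 1+3/4x = −1+1/4x ⇒ -1/2x=2 ⇒ x=2/(-1/2)=-4.0000
Confirm numerically:
  x=-3.301: |R|=0.80852 <1
  x=-2.752: |R|=0.63033 <1
  x=-2.235: |R|=0.43384 <1
  x=-2.073: |R|=0.36539 <1
  x=-4.413: |R|=1.09818 >1
  x=-4.314: |R|=1.07554 >1
  x=-4.244: |R|=1.05919 >1
Interval (-4.0000, 0).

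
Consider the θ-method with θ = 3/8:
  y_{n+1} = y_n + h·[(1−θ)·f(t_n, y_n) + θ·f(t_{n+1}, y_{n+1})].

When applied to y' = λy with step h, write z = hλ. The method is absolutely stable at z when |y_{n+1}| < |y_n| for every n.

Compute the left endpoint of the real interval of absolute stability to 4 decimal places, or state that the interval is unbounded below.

Set f=λy, z=hλ:
  y_{n+1} = y_n + z·[5/8·y_n + 3/8·y_{n+1}] ⇒ (1 − 3/8z)y_{n+1} = (1 + 5/8z)y_n
  ⇒ R(z) = (1 + 5/8z)/(1 − 3/8z).

Boundary: |R(x)|=1, x<0.
x=-0.6: |R|=0.5102
R=−1: 1+5/8x = −1+3/8x ⇒ -1/4x=2 ⇒ x=2/(-1/4)=-8.0000
Confirm numerically:
  x=-6.953: |R|=0.92744 <1
  x=-6.350: |R|=0.87800 <1
  x=-5.393: |R|=0.78436 <1
  x=-4.751: |R|=0.70799 <1
  x=-8.474: |R|=1.02836 >1
  x=-8.208: |R|=1.01275 >1
Interval (-8.0000, 0).

z* = -8.0000.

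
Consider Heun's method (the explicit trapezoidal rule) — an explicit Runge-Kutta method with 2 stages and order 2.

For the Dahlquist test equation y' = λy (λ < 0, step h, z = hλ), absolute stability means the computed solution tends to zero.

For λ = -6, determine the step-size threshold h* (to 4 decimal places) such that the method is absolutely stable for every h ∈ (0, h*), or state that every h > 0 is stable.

(-2.0000,0); λ=-6 ⇒ h* = 0.3333.

On y'=λy, z=hλ:
  order 2, 2-stage ⇒ R(z)=1+z+z^2/2
  (e.g. R(-0.39)=0.68605, |R|=0.68605)

Find x<0 with |R(x)|<1.
x=-0.39: |R|=0.6861
|R(-1.76)|=0.7888 |R(-1.69)|=0.7380 |R(-0.57)|=0.5924
Bisect:
  x_lo=-2.4507 |R|=1.5523  x_hi=-0.0599 |R|=0.9419
  mid=-1.25533 |R|=0.53260 →hi
  mid=-1.85304 |R|=0.86384 →hi
  mid=-2.15189 |R|=1.16343 →lo
  mid=-2.00247 |R|=1.00247 →lo
  mid=-1.92775 |R|=0.93036 →hi
  mid=-1.96511 |R|=0.96572 →hi
  mid=-1.98379 |R|=0.98392 →hi
  ...
  [-2.00013,-1.99998] ⇒ x*=-2.0000
So |R|<1 on (-2.0000, 0).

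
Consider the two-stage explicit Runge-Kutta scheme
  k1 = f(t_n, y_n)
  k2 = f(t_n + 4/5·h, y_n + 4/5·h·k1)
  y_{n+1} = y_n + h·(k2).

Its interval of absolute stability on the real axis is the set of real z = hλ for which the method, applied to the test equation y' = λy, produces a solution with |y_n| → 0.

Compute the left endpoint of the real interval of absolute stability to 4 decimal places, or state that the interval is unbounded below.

left endpoint -1.2500.

With y'=λy (z=hλ):
  k1=λy_n ⇒ h·k1=z·y_n;  k2=λ(1+4/5z)y_n ⇒ h·k2=z(1+4/5z)y_n
  y_{n+1}/y_n = 1 + z(1+4/5z) = 1 + z + 4/5z²
  Hence R(z) = 1 + z + 4/5z².

Need |R(x)|<1, x<0.
x=-0.67: |R|=0.6891
R=1: x+4/5x²=0 ⇒ x=−5/4=-1.2500; min R=1−1/(4·4/5)=0.6875>−1
Confirm numerically:
  x=-1.144: |R|=0.90299 <1
  x=-1.140: |R|=0.89968 <1
  x=-0.905: |R|=0.75022 <1
  x=-0.840: |R|=0.72448 <1
  x=-1.689: |R|=1.59318 >1
  x=-1.294: |R|=1.04555 >1
  x=-1.278: |R|=1.02863 >1
Interval (-1.2500, 0).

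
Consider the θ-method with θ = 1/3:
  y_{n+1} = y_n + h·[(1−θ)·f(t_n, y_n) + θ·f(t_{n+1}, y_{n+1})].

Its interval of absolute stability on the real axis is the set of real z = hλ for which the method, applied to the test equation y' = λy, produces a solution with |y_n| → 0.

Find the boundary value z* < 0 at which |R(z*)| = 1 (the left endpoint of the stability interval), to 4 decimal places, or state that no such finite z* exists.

z* = -6.0000.

On y'=λy, z=hλ:
  y_{n+1} = y_n + z·[2/3·y_n + 1/3·y_{n+1}] ⇒ (1 − 1/3z)y_{n+1} = (1 + 2/3z)y_n
  Hence R(z) = (1 + 2/3z)/(1 − 1/3z).

Find x<0 with |R(x)|<1.
x=-1.3: |R|=0.0930
R=−1: 1+2/3x = −1+1/3x ⇒ -1/3x=2 ⇒ x=2/(-1/3)=-6.0000
Confirm numerically:
  x=-5.249: |R|=0.90896 <1
  x=-5.028: |R|=0.87892 <1
  x=-3.119: |R|=0.52917 <1
  x=-2.810: |R|=0.45095 <1
  x=-6.589: |R|=1.06142 >1
  x=-6.326: |R|=1.03496 >1
  x=-6.278: |R|=1.02996 >1
Stable set (-6.0000, 0).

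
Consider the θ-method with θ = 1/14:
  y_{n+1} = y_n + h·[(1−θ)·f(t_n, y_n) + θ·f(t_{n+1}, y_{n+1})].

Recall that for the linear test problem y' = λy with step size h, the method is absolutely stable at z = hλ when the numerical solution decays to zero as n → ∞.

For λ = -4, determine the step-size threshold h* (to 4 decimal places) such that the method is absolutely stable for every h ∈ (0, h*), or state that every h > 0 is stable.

Set f=λy, z=hλ:
  y_{n+1} = y_n + z·[13/14·y_n + 1/14·y_{n+1}] ⇒ (1 − 1/14z)y_{n+1} = (1 + 13/14z)y_n
  Hence R(z) = (1 + 13/14z)/(1 − 1/14z).

Solve |R(x)|<1 on ℝ⁻.
x=-0.48: |R|=0.5359
R=−1: 1+13/14x = −1+1/14x ⇒ -6/7x=2 ⇒ x=2/(-6/7)=-2.3333
Confirm numerically:
  x=-2.167: |R|=0.87654 <1
  x=-1.766: |R|=0.56818 <1
  x=-1.399: |R|=0.27190 <1
  x=-2.468: |R|=1.09813 >1
  x=-2.408: |R|=1.05461 >1
Interval (-2.3333, 0).

(-2.3333,0); λ=-4 ⇒ h* = (7/3)/4 = 0.5833.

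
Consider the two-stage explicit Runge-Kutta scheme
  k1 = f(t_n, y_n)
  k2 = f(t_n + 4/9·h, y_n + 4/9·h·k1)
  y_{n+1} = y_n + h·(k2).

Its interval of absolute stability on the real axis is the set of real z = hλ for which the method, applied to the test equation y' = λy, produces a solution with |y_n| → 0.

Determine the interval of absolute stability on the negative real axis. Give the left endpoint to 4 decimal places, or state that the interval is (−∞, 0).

Set f=λy, z=hλ:
  k1=λy_n ⇒ h·k1=z·y_n;  k2=λ(1+4/9z)y_n ⇒ h·k2=z(1+4/9z)y_n
  y_{n+1}/y_n = 1 + z(1+4/9z) = 1 + z + 4/9z²
  ⇒ R(z) = 1 + z + 4/9z².

Boundary: |R(x)|=1, x<0.
x=-1.78: |R|=0.6282
R=1: x+4/9x²=0 ⇒ x=−9/4=-2.2500; min R=1−1/(4·4/9)=0.4375>−1
Confirm numerically:
  x=-1.569: |R|=0.52512 <1
  x=-1.387: |R|=0.46801 <1
  x=-1.253: |R|=0.44478 <1
  x=-0.970: |R|=0.44818 <1
  x=-2.406: |R|=1.16682 >1
  x=-2.392: |R|=1.15096 >1
Stable set (-2.2500, 0).

z∈(-2.2500,0).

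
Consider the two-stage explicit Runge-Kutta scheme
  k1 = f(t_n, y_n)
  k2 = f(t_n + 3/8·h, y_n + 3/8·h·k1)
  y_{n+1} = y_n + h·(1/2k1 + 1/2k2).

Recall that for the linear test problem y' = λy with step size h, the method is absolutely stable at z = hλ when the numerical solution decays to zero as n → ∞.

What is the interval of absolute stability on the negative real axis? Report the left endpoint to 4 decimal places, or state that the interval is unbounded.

Test eqn y'=λy, z=hλ:
  k1=λy_n ⇒ h·k1=z·y_n;  k2=λ(1+3/8z)y_n ⇒ h·k2=z(1+3/8z)y_n
  y_{n+1}/y_n = 1 + 1/2z + 1/2z(1+3/8z) = 1 + z + 3/16z²
  R(z) = 1 + z + 3/16z².

Solve |R(x)|<1 on ℝ⁻.
x=-1.57: |R|=0.1078
R=1: x+3/16x²=0 ⇒ x=−16/3=-5.3333; min R=1−1/(4·3/16)=-0.3333>−1
Confirm numerically:
  x=-5.061: |R|=0.74157 <1
  x=-3.737: |R|=0.11853 <1
  x=-3.231: |R|=0.27362 <1
  x=-2.138: |R|=0.28093 <1
  x=-5.768: |R|=1.47009 >1
  x=-5.585: |R|=1.26354 >1
Interval (-5.3333, 0).

z∈(-5.3333,0).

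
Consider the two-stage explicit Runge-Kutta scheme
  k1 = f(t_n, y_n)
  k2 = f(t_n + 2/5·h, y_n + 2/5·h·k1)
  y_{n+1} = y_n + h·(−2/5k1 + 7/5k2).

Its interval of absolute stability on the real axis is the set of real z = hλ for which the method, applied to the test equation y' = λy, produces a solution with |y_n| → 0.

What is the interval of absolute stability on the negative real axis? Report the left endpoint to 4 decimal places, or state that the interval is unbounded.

(-1.7857, 0).

With y'=λy (z=hλ):
  k1=λy_n ⇒ h·k1=z·y_n;  k2=λ(1+2/5z)y_n ⇒ h·k2=z(1+2/5z)y_n
  y_{n+1}/y_n = 1 − 2/5z + 7/5z(1+2/5z) = 1 + z + 14/25z²
  ⇒ R(z) = 1 + z + 14/25z².

Solve |R(x)|<1 on ℝ⁻.
x=-0.34: |R|=0.7247
R=1: x+14/25x²=0 ⇒ x=−25/14=-1.7857; min R=1−1/(4·14/25)=0.5536>−1
Confirm numerically:
  x=-1.531: |R|=0.78162 <1
  x=-0.745: |R|=0.56581 <1
  x=-0.720: |R|=0.57030 <1
  x=-2.268: |R|=1.61254 >1
  x=-2.230: |R|=1.55482 >1
Stable set (-1.7857, 0).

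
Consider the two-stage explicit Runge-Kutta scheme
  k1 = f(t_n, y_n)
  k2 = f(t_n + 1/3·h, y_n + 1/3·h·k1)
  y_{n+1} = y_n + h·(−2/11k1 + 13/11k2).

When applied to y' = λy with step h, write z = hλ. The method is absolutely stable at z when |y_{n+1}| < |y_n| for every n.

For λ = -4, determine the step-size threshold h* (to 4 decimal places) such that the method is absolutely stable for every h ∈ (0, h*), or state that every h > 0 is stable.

(-2.5385,0); λ=-4 ⇒ h* = (33/13)/4 = 0.6346.

With y'=λy (z=hλ):
  k1=λy_n ⇒ h·k1=z·y_n;  k2=λ(1+1/3z)y_n ⇒ h·k2=z(1+1/3z)y_n
  y_{n+1}/y_n = 1 − 2/11z + 13/11z(1+1/3z) = 1 + z + 13/33z²
  R(z) = 1 + z + 13/33z².

Boundary: |R(x)|=1, x<0.
x=-0.71: |R|=0.4886
R=1: x+13/33x²=0 ⇒ x=−33/13=-2.5385; min R=1−1/(4·13/33)=0.3654>−1
Confirm numerically:
  x=-2.515: |R|=0.97676 <1
  x=-2.089: |R|=0.63012 <1
  x=-1.602: |R|=0.40901 <1
  x=-2.920: |R|=1.43888 >1
  x=-2.604: |R|=1.06723 >1
Interval (-2.5385, 0).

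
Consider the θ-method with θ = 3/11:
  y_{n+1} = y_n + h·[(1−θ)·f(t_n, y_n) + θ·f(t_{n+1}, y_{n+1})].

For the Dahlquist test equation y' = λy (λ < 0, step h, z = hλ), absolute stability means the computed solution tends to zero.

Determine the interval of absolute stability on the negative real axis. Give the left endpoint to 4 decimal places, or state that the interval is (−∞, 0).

On y'=λy, z=hλ:
  y_{n+1} = y_n + z·[8/11·y_n + 3/11·y_{n+1}] ⇒ (1 − 3/11z)y_{n+1} = (1 + 8/11z)y_n
  ⇒ R(z) = (1 + 8/11z)/(1 − 3/11z).

Solve |R(x)|<1 on ℝ⁻.
x=-1.42: |R|=0.0236
R=−1: 1+8/11x = −1+3/11x ⇒ -5/11x=2 ⇒ x=2/(-5/11)=-4.4000
Confirm numerically:
  x=-3.137: |R|=0.69061 <1
  x=-2.990: |R|=0.64697 <1
  x=-2.779: |R|=0.58086 <1
  x=-4.811: |R|=1.08080 >1
  x=-4.695: |R|=1.05880 >1
  x=-4.462: |R|=1.01271 >1
Interval (-4.4000, 0).

(-4.4000, 0).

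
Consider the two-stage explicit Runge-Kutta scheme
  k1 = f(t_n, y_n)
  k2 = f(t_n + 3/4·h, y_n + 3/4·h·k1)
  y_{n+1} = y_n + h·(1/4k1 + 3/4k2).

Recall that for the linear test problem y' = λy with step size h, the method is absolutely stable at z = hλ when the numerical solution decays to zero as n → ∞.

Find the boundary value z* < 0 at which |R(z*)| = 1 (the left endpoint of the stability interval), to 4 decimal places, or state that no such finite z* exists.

On y'=λy, z=hλ:
  k1=λy_n ⇒ h·k1=z·y_n;  k2=λ(1+3/4z)y_n ⇒ h·k2=z(1+3/4z)y_n
  y_{n+1}/y_n = 1 + 1/4z + 3/4z(1+3/4z) = 1 + z + 9/16z²
  R(z) = 1 + z + 9/16z².

Boundary: |R(x)|=1, x<0.
x=-0.33: |R|=0.7313
R=1: x+9/16x²=0 ⇒ x=−16/9=-1.7778; min R=1−1/(4·9/16)=0.5556>−1
Confirm numerically:
  x=-1.585: |R|=0.82813 <1
  x=-1.281: |R|=0.64204 <1
  x=-0.956: |R|=0.55809 <1
  x=-0.789: |R|=0.56117 <1
  x=-2.109: |R|=1.39293 >1
  x=-1.954: |R|=1.19369 >1
Interval (-1.7778, 0).

z* = -1.7778.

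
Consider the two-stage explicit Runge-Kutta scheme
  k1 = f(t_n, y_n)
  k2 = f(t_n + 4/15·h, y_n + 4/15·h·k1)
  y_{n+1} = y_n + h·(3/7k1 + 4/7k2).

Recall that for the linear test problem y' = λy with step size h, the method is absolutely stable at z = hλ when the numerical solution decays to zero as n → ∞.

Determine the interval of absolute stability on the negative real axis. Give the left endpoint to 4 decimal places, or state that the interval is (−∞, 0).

z∈(-6.5625,0).

Test eqn y'=λy, z=hλ:
  k1=λy_n ⇒ h·k1=z·y_n;  k2=λ(1+4/15z)y_n ⇒ h·k2=z(1+4/15z)y_n
  y_{n+1}/y_n = 1 + 3/7z + 4/7z(1+4/15z) = 1 + z + 16/105z²
  ⇒ R(z) = 1 + z + 16/105z².

Find x<0 with |R(x)|<1.
x=-1.7: |R|=0.2596
R=1: x+16/105x²=0 ⇒ x=−105/16=-6.5625; min R=1−1/(4·16/105)=-0.6406>−1
Confirm numerically:
  x=-5.242: |R|=0.05479 <1
  x=-4.175: |R|=0.51890 <1
  x=-4.148: |R|=0.52615 <1
  x=-7.154: |R|=1.64481 >1
  x=-6.901: |R|=1.35596 >1
  x=-6.671: |R|=1.11029 >1
So |R|<1 on (-6.5625, 0).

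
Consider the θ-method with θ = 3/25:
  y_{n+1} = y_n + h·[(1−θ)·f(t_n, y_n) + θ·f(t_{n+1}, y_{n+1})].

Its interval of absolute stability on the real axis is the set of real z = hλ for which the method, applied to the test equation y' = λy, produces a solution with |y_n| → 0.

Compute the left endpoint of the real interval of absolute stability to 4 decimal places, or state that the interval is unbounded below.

Set f=λy, z=hλ:
  y_{n+1} = y_n + z·[22/25·y_n + 3/25·y_{n+1}] ⇒ (1 − 3/25z)y_{n+1} = (1 + 22/25z)y_n
  so R(z) = (1 + 22/25z)/(1 − 3/25z).

Boundary: |R(x)|=1, x<0.
x=-0.34: |R|=0.6733
R=−1: 1+22/25x = −1+3/25x ⇒ -19/25x=2 ⇒ x=2/(-19/25)=-2.6316
Confirm numerically:
  x=-2.308: |R|=0.80742 <1
  x=-1.916: |R|=0.55782 <1
  x=-1.786: |R|=0.47078 <1
  x=-3.016: |R|=1.21452 >1
  x=-2.838: |R|=1.11703 >1
So |R|<1 on (-2.6316, 0).

left endpoint -2.6316.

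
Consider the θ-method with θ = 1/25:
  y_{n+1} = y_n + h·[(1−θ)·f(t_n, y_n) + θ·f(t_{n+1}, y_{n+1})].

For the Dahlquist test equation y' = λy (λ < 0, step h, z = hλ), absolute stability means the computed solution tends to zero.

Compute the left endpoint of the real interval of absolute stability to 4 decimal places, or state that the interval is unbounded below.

With y'=λy (z=hλ):
  y_{n+1} = y_n + z·[24/25·y_n + 1/25·y_{n+1}] ⇒ (1 − 1/25z)y_{n+1} = (1 + 24/25z)y_n
  so R(z) = (1 + 24/25z)/(1 − 1/25z).

Need |R(x)|<1, x<0.
x=-1.36: |R|=0.2898
R=−1: 1+24/25x = −1+1/25x ⇒ -23/25x=2 ⇒ x=2/(-23/25)=-2.1739
Confirm numerically:
  x=-1.899: |R|=0.76494 <1
  x=-1.688: |R|=0.58124 <1
  x=-1.515: |R|=0.42844 <1
  x=-2.628: |R|=1.37802 >1
  x=-2.624: |R|=1.37475 >1
  x=-2.300: |R|=1.10623 >1
Stable set (-2.1739, 0).

left endpoint -2.1739.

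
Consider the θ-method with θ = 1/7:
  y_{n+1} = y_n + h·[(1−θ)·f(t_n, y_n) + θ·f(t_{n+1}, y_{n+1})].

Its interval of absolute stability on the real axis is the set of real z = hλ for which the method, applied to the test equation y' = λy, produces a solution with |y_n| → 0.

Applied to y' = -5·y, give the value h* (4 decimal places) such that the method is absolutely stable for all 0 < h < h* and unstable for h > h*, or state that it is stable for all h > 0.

(-2.8000,0); λ=-5 ⇒ h* = (14/5)/5 = 0.5600.

Test eqn y'=λy, z=hλ:
  y_{n+1} = y_n + z·[6/7·y_n + 1/7·y_{n+1}] ⇒ (1 − 1/7z)y_{n+1} = (1 + 6/7z)y_n
  R(z) = (1 + 6/7z)/(1 − 1/7z).

Boundary: |R(x)|=1, x<0.
x=-1.74: |R|=0.3936
R=−1: 1+6/7x = −1+1/7x ⇒ -5/7x=2 ⇒ x=2/(-5/7)=-2.8000
Confirm numerically:
  x=-1.796: |R|=0.42929 <1
  x=-1.360: |R|=0.13876 <1
  x=-1.208: |R|=0.03021 <1
  x=-3.254: |R|=1.22138 >1
  x=-3.175: |R|=1.18428 >1
  x=-3.151: |R|=1.17289 >1
Interval (-2.8000, 0).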